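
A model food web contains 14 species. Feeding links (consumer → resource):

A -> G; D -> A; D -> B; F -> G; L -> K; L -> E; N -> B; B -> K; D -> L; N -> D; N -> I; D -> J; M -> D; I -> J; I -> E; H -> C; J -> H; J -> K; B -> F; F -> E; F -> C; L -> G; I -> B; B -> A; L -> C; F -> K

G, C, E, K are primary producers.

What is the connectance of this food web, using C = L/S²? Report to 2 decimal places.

C = 0.13

The web has S = 14 species and L = 26 feeding links.
C = L / S² = 26 / 196 = 0.1327 ≈ 0.13.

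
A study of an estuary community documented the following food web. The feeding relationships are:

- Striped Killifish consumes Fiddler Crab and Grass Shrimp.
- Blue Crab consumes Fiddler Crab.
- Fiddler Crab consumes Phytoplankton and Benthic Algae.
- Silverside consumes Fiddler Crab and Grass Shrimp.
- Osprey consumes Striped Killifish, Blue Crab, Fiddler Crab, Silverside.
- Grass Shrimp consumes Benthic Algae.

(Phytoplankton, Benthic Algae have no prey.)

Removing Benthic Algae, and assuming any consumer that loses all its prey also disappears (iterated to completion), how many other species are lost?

1

Remove Benthic Algae.
Round 1: Grass Shrimp (all prey gone) → extinct.
No further losses. Total secondary extinctions: 1.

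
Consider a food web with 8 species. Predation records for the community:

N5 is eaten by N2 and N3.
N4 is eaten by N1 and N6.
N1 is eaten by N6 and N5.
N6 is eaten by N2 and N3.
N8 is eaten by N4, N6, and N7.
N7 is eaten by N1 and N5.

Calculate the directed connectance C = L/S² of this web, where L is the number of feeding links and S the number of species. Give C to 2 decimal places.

C = 0.20

The web has S = 8 species and L = 13 feeding links.
C = L / S² = 13 / 64 = 0.2031 ≈ 0.20.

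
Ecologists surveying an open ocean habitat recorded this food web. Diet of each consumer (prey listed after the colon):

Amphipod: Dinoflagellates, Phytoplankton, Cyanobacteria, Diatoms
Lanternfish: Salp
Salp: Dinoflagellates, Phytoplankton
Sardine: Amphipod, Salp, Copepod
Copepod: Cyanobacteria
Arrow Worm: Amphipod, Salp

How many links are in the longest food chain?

2 links

One longest chain: Dinoflagellates → Salp → Lanternfish.
It has 3 species and 2 links.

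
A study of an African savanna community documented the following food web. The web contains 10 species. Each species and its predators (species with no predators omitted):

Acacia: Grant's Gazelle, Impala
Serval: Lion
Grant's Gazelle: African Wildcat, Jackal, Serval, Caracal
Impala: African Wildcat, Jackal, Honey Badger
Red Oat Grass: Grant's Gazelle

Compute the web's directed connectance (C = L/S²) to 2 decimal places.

C = 0.11

The web has S = 10 species and L = 11 feeding links.
C = L / S² = 11 / 100 = 0.1100 ≈ 0.11.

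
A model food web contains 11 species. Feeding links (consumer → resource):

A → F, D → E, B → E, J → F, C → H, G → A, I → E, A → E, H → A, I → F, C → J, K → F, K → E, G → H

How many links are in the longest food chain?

One longest chain: E → A → H → C.
It has 4 species and 3 links.

3 links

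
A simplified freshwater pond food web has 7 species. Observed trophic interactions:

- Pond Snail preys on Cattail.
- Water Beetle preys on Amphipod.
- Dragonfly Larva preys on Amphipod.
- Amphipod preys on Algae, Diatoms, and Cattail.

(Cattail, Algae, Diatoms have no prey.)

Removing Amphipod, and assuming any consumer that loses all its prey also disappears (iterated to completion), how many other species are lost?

Remove Amphipod.
Round 1: Water Beetle (all prey gone), Dragonfly Larva (all prey gone) → extinct.
No further losses. Total secondary extinctions: 2.

2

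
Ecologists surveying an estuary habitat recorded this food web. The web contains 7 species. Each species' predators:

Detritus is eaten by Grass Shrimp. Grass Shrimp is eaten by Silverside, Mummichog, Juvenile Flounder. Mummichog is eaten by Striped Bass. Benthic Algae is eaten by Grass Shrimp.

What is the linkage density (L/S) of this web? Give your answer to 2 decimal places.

L/S = 0.86

There are L = 6 links among S = 7 species.
L/S = 6/7 = 0.8571 ≈ 0.86.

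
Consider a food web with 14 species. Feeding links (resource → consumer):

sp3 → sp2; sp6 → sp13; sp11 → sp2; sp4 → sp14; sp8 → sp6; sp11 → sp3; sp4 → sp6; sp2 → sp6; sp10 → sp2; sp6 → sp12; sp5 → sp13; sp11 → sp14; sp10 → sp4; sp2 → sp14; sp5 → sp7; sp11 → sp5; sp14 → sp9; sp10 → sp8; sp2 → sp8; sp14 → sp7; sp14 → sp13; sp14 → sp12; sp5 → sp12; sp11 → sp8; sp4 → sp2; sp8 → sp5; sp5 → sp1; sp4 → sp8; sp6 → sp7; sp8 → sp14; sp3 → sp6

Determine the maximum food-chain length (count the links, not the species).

5 links

One longest chain: sp10 → sp4 → sp2 → sp8 → sp6 → sp7.
It has 6 species and 5 links.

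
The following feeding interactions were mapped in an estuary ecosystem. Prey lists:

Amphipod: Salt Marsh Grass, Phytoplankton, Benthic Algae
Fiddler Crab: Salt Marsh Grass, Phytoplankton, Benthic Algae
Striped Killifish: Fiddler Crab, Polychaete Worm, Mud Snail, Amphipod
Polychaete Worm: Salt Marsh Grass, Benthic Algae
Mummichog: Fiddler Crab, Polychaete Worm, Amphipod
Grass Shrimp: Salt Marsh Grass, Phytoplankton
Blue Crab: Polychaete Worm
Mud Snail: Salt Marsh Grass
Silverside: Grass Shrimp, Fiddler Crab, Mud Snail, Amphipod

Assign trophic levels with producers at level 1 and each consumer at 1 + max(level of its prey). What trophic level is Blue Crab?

Trophic level 3

Salt Marsh Grass is a producer → level 1.
Polychaete Worm eats Salt Marsh Grass (level 1); other prey at levels: Benthic Algae 1 → level 2.
Blue Crab eats Polychaete Worm → level 3.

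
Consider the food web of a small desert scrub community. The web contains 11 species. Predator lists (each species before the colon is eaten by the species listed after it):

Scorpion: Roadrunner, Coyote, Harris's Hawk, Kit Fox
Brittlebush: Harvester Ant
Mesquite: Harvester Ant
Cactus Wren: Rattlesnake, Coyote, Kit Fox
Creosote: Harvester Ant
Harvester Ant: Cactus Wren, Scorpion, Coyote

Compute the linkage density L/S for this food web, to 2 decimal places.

There are L = 13 links among S = 11 species.
L/S = 13/11 = 1.1818 ≈ 1.18.

L/S = 1.18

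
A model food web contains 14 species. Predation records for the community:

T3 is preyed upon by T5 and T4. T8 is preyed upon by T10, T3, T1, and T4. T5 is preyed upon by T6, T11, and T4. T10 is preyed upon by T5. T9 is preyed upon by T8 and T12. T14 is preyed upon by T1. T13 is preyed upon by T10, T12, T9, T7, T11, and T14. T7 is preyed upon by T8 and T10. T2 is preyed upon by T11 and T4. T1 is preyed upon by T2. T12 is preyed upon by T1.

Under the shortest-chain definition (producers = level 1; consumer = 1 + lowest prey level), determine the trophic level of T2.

T13 is a producer → level 1.
T14 eats T13 → level 2.
T1 eats T14 → level 3.
T2 eats T1 → level 4.
No prey of T2 is below level 3, so 4 is the minimum.

Trophic level 4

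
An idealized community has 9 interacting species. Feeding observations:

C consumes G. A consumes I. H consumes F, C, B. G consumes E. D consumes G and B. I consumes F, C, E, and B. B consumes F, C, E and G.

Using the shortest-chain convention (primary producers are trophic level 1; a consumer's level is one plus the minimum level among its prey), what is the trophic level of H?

F is a producer → level 1.
H eats F → level 2.

Trophic level 2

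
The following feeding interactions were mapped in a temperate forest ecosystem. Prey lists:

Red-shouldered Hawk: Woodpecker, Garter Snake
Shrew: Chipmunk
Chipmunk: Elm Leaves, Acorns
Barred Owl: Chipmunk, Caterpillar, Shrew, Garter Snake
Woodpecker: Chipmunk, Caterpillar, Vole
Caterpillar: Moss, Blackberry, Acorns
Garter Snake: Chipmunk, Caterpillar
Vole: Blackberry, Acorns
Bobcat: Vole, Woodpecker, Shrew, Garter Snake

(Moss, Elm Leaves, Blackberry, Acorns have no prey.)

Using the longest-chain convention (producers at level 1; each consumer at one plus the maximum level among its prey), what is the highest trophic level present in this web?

4

Producers (level 1): Moss, Elm Leaves, Blackberry, Acorns.
Elm Leaves → Chipmunk → Shrew → Bobcat gives Bobcat level 4.
No species has a prey at level 4, so no species reaches level 5.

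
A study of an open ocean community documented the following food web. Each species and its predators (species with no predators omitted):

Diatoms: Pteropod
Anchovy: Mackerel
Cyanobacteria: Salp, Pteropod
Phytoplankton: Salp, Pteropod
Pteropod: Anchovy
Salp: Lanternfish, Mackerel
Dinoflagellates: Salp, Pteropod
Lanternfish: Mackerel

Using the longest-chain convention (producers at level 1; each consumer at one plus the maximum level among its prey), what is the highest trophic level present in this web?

Producers (level 1): Cyanobacteria, Phytoplankton, Dinoflagellates, Diatoms.
Cyanobacteria → Salp → Lanternfish → Mackerel gives Mackerel level 4.
No species has a prey at level 4, so no species reaches level 5.

4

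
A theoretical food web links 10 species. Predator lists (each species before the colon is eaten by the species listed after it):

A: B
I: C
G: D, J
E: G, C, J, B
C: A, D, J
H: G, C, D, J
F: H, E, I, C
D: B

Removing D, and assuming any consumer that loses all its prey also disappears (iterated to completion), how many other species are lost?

Remove D.
Every predator of it retains at least one other prey: B still has E, A.
No consumer loses all prey, so no secondary extinctions occur.

0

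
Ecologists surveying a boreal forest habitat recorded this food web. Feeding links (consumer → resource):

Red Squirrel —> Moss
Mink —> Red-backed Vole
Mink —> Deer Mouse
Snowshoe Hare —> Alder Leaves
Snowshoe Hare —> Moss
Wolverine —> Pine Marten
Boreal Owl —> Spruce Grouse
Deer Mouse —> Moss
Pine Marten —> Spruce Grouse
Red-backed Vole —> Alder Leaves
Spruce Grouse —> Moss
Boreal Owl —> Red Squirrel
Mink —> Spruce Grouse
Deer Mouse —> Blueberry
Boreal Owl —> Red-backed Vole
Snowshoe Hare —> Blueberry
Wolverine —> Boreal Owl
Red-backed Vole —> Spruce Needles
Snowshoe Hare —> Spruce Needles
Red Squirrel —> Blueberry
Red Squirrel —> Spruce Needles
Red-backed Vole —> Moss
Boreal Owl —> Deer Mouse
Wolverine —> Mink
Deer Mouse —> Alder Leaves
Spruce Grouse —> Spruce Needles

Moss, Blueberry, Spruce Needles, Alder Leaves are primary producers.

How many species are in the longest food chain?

One longest chain: Moss → Deer Mouse → Boreal Owl → Wolverine.
It has 4 species and 3 links.

4 species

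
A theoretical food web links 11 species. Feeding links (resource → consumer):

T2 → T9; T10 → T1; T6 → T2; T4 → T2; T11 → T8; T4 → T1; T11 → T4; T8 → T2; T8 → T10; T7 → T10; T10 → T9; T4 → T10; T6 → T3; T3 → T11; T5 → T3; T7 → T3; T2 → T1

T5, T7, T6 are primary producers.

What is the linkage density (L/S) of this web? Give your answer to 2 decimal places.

L/S = 1.55

There are L = 17 links among S = 11 species.
L/S = 17/11 = 1.5455 ≈ 1.55.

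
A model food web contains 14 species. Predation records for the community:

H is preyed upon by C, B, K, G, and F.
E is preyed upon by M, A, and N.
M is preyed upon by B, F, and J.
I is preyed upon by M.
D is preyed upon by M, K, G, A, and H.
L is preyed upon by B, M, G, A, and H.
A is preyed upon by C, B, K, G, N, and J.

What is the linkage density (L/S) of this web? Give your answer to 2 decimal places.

L/S = 2.00

There are L = 28 links among S = 14 species.
L/S = 28/14 = 2.0000 ≈ 2.00.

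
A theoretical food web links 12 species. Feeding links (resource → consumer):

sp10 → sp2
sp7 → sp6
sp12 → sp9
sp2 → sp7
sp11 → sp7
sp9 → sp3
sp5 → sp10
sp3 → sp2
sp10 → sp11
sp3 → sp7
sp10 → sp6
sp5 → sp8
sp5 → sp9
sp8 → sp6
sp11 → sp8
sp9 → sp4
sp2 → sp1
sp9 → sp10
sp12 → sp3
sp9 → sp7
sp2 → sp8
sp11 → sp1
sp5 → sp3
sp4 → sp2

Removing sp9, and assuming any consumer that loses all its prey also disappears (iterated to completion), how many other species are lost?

Remove sp9.
Round 1: sp4 (all prey gone) → extinct.
No further losses. Total secondary extinctions: 1.

1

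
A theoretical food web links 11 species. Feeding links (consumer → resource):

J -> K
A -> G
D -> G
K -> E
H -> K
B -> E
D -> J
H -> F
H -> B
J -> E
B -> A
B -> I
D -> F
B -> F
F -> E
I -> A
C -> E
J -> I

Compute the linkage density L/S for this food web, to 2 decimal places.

There are L = 18 links among S = 11 species.
L/S = 18/11 = 1.6364 ≈ 1.64.

L/S = 1.64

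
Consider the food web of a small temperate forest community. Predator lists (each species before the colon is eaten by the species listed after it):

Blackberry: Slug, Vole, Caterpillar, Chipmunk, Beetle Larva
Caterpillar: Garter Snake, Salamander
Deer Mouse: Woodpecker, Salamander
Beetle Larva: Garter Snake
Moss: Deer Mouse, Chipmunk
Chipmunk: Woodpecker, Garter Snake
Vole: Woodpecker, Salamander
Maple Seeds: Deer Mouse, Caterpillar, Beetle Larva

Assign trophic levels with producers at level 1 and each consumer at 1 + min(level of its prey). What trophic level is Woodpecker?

Trophic level 3

Maple Seeds is a producer → level 1.
Deer Mouse eats Maple Seeds → level 2.
Woodpecker eats Deer Mouse → level 3.
No prey of Woodpecker is below level 2, so 3 is the minimum.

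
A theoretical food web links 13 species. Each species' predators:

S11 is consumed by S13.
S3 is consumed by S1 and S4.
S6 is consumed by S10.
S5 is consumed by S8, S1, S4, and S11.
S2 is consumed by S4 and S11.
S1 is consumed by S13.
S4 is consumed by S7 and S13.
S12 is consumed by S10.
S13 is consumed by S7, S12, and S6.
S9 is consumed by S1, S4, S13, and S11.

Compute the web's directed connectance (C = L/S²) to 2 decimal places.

The web has S = 13 species and L = 21 feeding links.
C = L / S² = 21 / 169 = 0.1243 ≈ 0.12.

C = 0.12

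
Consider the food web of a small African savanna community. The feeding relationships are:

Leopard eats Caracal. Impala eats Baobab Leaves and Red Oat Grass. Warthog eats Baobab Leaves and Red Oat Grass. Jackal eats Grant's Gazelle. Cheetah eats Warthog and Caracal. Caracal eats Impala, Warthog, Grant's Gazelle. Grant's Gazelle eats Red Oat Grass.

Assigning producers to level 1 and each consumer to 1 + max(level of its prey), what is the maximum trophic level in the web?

4

Producers (level 1): Red Oat Grass, Baobab Leaves.
Red Oat Grass → Warthog → Caracal → Cheetah gives Cheetah level 4.
No species has a prey at level 4, so no species reaches level 5.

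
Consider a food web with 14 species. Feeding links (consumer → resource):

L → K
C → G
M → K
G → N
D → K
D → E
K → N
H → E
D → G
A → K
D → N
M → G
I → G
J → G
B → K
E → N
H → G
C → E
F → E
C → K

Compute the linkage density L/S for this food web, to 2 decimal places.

There are L = 20 links among S = 14 species.
L/S = 20/14 = 1.4286 ≈ 1.43.

L/S = 1.43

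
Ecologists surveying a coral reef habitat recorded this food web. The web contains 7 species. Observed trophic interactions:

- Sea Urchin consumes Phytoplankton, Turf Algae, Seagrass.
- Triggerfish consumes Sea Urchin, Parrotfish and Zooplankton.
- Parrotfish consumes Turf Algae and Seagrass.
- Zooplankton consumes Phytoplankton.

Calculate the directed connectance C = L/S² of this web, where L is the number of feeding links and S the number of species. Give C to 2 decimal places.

C = 0.18

The web has S = 7 species and L = 9 feeding links.
C = L / S² = 9 / 49 = 0.1837 ≈ 0.18.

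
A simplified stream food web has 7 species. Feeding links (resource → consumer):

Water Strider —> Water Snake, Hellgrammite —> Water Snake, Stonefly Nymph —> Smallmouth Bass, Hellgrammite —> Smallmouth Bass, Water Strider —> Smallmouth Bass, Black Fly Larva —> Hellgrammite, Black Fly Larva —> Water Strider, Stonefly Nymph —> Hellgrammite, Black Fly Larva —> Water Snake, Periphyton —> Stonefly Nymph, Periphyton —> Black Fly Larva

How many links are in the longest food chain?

3 links

One longest chain: Periphyton → Black Fly Larva → Hellgrammite → Smallmouth Bass.
It has 4 species and 3 links.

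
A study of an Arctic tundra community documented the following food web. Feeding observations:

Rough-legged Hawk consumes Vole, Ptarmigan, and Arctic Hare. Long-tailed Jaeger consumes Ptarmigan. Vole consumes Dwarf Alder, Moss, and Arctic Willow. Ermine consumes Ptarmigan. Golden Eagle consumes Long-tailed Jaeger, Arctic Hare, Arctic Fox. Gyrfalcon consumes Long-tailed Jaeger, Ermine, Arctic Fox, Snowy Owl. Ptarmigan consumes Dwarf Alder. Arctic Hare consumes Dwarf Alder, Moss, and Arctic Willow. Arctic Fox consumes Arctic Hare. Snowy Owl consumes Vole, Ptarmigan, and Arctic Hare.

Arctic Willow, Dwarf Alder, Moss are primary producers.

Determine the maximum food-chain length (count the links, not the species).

3 links

One longest chain: Arctic Willow → Arctic Hare → Arctic Fox → Golden Eagle.
It has 4 species and 3 links.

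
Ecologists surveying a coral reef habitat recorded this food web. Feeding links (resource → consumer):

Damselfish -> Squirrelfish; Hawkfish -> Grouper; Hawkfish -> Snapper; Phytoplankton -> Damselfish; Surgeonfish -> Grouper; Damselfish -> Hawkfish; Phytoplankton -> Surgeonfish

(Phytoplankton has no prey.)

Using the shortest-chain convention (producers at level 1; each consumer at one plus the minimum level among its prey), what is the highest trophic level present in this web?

4

Producers (level 1): Phytoplankton.
Following each consumer down to its lowest-level prey: Phytoplankton → Damselfish → Hawkfish → Snapper (levels 1 through 4).
All prey of Snapper (Hawkfish 3) are at level 3 or above, so Snapper is at level 1 + 3 = 4.
Every consumer has at least one prey at level 3 or below, so none exceeds level 4.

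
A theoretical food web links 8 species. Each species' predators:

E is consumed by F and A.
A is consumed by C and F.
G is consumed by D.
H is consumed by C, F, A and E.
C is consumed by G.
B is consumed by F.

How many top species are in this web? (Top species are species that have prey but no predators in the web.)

2

Top species (has prey, but nothing eats it): F, D.
Count: 2.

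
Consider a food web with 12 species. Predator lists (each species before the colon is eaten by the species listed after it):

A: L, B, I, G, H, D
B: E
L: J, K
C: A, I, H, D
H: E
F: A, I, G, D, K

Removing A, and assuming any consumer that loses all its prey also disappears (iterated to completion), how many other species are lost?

3

Remove A.
Round 1: L (all prey gone), B (all prey gone) → extinct.
Round 2: J (all prey gone) → extinct.
No further losses. Total secondary extinctions: 3.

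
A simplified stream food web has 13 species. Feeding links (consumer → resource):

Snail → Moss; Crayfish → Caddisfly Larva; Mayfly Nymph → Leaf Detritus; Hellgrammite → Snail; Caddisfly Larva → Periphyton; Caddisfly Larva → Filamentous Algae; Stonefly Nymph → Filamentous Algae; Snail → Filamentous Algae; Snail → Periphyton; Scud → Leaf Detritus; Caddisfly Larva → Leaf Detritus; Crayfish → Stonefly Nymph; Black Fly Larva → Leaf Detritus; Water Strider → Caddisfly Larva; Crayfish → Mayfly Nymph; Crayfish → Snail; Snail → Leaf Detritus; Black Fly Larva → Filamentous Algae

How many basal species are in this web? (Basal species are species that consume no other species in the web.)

Basal species (no prey listed): Leaf Detritus, Filamentous Algae, Periphyton, Moss.
Count: 4.

4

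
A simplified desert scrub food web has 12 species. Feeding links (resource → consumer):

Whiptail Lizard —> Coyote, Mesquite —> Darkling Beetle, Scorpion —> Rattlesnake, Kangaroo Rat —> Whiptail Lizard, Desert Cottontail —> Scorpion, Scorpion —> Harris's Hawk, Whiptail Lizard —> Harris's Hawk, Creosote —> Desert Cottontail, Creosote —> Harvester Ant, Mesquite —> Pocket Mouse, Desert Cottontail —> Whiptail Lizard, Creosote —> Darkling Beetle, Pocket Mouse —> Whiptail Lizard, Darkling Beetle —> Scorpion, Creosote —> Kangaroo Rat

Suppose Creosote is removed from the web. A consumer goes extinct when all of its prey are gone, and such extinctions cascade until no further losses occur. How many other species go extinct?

Remove Creosote.
Round 1: Desert Cottontail (all prey gone), Kangaroo Rat (all prey gone), Harvester Ant (all prey gone) → extinct.
No further losses. Total secondary extinctions: 3.

3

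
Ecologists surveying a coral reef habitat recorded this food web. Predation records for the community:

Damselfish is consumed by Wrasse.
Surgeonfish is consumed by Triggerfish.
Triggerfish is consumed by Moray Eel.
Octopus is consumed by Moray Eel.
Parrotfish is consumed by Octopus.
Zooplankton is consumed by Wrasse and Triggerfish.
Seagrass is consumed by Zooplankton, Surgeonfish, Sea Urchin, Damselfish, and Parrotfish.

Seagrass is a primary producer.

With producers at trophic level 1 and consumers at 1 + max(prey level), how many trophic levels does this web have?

4

Producers (level 1): Seagrass.
Seagrass → Parrotfish → Octopus → Moray Eel gives Moray Eel level 4.
No species has a prey at level 4, so no species reaches level 5.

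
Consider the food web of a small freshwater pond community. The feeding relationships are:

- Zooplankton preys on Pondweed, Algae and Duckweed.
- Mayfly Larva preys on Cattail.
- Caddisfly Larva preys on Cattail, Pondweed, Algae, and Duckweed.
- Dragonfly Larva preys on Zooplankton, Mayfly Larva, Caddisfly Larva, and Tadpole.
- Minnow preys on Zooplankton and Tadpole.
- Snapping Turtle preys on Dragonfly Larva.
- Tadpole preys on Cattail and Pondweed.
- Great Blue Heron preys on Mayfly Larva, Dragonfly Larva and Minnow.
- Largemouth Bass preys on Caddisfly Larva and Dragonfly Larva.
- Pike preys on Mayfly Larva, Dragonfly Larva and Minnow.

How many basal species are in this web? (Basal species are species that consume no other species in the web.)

Basal species (no prey listed): Algae, Cattail, Pondweed, Duckweed.
Count: 4.

4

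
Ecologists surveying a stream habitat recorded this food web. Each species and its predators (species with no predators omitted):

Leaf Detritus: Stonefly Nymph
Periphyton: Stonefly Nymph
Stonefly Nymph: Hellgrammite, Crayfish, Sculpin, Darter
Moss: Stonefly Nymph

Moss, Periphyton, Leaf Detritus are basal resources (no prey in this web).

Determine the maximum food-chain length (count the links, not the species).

One longest chain: Moss → Stonefly Nymph → Hellgrammite.
It has 3 species and 2 links.

2 links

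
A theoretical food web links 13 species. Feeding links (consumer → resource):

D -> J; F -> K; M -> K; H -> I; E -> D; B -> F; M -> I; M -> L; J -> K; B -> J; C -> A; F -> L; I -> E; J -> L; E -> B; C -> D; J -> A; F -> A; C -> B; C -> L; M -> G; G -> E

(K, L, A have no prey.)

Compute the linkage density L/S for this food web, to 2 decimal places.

There are L = 22 links among S = 13 species.
L/S = 22/13 = 1.6923 ≈ 1.69.

L/S = 1.69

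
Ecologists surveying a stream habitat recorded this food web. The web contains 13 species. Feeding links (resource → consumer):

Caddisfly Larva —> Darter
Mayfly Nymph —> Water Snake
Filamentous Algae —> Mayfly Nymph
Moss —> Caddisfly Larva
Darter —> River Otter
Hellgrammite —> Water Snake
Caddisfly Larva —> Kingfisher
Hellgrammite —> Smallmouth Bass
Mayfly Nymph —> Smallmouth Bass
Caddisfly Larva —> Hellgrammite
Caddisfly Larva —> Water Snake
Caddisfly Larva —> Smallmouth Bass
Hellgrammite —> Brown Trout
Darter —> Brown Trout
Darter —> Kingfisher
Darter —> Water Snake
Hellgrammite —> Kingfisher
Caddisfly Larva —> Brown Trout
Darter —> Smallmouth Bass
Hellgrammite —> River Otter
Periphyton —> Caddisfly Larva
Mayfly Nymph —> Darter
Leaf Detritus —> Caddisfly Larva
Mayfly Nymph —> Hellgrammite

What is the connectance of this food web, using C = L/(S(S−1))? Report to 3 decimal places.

The web has S = 13 species and L = 24 feeding links.
C = L / (S(S−1)) = 24 / 156 = 0.1538 ≈ 0.154.

C = 0.154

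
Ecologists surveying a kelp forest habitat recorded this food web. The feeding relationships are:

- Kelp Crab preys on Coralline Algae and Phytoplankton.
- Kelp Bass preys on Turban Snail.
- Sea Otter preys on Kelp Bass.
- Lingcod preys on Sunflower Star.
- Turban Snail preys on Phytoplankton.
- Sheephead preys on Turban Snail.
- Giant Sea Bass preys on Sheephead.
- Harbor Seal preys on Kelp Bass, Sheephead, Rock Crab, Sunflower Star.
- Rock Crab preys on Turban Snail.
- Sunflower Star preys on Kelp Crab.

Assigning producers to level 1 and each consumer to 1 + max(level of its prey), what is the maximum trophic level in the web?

Producers (level 1): Coralline Algae, Phytoplankton.
Coralline Algae → Kelp Crab → Sunflower Star → Lingcod gives Lingcod level 4.
No species has a prey at level 4, so no species reaches level 5.

4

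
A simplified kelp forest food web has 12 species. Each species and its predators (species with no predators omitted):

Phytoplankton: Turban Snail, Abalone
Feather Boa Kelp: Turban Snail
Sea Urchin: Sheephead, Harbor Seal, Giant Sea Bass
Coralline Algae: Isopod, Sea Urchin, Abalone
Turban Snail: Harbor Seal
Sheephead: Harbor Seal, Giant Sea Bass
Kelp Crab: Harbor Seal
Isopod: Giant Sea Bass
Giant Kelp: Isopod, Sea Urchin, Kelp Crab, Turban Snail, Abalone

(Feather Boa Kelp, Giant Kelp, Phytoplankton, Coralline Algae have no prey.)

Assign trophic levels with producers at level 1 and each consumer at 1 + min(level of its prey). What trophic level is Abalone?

Trophic level 2

Giant Kelp is a producer → level 1.
Abalone eats Giant Kelp → level 2.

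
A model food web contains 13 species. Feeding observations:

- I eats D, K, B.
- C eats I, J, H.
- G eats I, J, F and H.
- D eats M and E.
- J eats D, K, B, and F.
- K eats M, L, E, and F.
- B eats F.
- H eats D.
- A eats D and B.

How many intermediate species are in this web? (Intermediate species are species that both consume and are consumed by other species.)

6

Intermediate species (has both prey and predators): B, K, D, H, J, I.
Count: 6.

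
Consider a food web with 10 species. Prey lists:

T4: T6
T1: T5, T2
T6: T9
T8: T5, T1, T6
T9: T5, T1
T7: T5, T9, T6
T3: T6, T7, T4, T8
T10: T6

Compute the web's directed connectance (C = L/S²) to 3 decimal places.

C = 0.170

The web has S = 10 species and L = 17 feeding links.
C = L / S² = 17 / 100 = 0.1700 ≈ 0.170.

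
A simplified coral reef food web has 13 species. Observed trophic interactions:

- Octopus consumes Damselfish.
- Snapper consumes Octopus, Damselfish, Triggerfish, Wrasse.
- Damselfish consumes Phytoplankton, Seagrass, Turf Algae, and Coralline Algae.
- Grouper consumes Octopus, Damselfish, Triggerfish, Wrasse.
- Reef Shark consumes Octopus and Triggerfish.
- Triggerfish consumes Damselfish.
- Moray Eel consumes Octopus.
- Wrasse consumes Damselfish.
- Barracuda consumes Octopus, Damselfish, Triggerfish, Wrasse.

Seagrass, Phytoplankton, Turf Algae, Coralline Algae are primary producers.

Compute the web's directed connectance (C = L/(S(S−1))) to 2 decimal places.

The web has S = 13 species and L = 22 feeding links.
C = L / (S(S−1)) = 22 / 156 = 0.1410 ≈ 0.14.

C = 0.14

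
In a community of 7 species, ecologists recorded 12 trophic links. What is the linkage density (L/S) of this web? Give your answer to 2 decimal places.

There are L = 12 links among S = 7 species.
L/S = 12/7 = 1.7143 ≈ 1.71.

L/S = 1.71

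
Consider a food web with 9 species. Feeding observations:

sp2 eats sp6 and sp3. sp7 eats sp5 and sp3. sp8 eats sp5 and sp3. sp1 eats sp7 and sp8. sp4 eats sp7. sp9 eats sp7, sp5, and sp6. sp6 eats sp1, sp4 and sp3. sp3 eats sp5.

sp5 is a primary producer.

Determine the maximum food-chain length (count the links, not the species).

5 links

One longest chain: sp5 → sp3 → sp7 → sp1 → sp6 → sp2.
It has 6 species and 5 links.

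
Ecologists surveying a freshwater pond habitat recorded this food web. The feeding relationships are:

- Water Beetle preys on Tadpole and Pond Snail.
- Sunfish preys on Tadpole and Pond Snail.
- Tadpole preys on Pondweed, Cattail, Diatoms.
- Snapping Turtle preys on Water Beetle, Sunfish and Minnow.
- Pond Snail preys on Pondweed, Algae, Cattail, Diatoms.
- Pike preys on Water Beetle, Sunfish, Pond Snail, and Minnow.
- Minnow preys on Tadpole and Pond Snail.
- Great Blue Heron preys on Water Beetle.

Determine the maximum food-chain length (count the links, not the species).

One longest chain: Pondweed → Tadpole → Minnow → Pike.
It has 4 species and 3 links.

3 links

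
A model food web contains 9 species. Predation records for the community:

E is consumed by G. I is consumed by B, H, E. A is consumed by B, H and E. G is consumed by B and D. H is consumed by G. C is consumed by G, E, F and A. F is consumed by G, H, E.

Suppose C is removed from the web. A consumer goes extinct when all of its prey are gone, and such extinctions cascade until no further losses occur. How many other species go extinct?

2

Remove C.
Round 1: F (all prey gone), A (all prey gone) → extinct.
No further losses. Total secondary extinctions: 2.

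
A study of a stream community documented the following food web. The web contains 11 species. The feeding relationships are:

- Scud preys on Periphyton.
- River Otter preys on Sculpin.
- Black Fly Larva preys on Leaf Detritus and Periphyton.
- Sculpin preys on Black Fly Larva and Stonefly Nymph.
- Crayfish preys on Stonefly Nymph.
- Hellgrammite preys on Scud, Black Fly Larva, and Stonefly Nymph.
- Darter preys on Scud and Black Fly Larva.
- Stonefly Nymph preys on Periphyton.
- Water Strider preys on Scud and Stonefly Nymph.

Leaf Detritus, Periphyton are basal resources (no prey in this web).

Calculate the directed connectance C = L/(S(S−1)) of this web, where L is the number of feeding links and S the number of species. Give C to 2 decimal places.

C = 0.14

The web has S = 11 species and L = 15 feeding links.
C = L / (S(S−1)) = 15 / 110 = 0.1364 ≈ 0.14.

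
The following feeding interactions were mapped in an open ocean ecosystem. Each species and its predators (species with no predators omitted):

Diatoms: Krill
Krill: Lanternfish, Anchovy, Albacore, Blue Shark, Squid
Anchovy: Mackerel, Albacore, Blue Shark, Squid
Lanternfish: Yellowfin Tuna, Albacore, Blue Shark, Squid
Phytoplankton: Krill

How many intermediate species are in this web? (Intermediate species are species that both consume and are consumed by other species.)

Intermediate species (has both prey and predators): Krill, Lanternfish, Anchovy.
Count: 3.

3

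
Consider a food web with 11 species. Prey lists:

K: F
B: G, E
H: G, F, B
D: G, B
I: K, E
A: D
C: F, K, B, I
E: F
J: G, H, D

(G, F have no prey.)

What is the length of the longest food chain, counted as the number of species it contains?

5 species

One longest chain: F → E → B → D → A.
It has 5 species and 4 links.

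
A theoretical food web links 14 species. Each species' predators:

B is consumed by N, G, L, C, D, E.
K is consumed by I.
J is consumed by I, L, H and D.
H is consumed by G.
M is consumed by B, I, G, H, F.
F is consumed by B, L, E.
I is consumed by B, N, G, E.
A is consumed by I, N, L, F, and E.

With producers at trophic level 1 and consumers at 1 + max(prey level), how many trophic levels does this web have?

Producers (level 1): J, M, A, K.
M → F → B → L gives L level 4.
No species has a prey at level 4, so no species reaches level 5.

4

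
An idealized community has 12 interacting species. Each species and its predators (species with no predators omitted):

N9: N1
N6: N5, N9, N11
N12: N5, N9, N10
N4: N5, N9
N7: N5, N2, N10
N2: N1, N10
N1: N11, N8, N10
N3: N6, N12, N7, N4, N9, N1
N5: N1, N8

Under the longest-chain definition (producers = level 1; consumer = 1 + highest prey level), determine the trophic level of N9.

N3 is a producer → level 1.
N6 eats N3 → level 2.
N9 eats N6 (level 2); other prey at levels: N3 1, N12 2, N4 2 → level 3.

Trophic level 3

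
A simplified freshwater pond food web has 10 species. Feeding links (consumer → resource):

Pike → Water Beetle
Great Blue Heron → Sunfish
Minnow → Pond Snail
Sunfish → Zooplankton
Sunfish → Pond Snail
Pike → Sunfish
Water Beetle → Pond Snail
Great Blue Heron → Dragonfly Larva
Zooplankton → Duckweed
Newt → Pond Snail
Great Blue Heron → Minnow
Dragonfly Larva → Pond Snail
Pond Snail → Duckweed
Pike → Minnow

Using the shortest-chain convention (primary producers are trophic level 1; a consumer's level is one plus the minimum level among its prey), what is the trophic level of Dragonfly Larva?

Duckweed is a producer → level 1.
Pond Snail eats Duckweed → level 2.
Dragonfly Larva eats Pond Snail → level 3.
No prey of Dragonfly Larva is below level 2, so 3 is the minimum.

Trophic level 3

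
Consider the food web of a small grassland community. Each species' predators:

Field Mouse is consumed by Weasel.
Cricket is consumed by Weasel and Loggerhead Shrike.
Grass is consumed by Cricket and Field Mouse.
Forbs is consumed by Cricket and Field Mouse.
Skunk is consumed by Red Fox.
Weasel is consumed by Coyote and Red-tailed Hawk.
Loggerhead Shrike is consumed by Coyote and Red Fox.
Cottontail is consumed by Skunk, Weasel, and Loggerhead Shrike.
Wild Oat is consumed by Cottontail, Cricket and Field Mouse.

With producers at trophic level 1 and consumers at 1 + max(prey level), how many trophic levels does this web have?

Producers (level 1): Wild Oat, Forbs, Grass.
Wild Oat → Cricket → Loggerhead Shrike → Coyote gives Coyote level 4.
No species has a prey at level 4, so no species reaches level 5.

4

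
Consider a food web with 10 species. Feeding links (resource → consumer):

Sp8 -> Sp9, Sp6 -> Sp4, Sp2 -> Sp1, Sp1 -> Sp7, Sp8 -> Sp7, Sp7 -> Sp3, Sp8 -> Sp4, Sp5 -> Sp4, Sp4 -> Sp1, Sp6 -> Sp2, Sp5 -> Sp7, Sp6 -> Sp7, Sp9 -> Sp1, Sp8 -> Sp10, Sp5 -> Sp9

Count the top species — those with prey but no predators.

2

Top species (has prey, but nothing eats it): Sp10, Sp3.
Count: 2.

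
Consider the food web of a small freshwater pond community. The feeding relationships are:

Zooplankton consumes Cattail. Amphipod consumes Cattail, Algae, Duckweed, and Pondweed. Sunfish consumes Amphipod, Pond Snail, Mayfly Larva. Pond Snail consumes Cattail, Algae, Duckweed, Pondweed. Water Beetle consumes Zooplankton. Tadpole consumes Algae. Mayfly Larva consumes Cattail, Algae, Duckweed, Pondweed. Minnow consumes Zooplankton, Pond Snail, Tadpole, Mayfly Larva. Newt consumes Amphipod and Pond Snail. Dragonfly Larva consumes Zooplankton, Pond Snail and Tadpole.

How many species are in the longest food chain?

3 species

One longest chain: Cattail → Pond Snail → Newt.
It has 3 species and 2 links.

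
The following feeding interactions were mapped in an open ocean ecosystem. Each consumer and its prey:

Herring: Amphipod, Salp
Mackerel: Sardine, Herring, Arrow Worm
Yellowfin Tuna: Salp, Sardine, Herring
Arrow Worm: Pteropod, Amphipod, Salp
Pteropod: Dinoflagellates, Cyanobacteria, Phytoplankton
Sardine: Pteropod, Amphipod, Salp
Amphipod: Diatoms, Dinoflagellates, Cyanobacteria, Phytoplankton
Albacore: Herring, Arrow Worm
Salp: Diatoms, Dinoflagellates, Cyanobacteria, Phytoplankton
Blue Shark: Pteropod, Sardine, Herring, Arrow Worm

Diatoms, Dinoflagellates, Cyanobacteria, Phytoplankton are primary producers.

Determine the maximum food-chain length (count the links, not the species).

One longest chain: Diatoms → Amphipod → Herring → Yellowfin Tuna.
It has 4 species and 3 links.

3 links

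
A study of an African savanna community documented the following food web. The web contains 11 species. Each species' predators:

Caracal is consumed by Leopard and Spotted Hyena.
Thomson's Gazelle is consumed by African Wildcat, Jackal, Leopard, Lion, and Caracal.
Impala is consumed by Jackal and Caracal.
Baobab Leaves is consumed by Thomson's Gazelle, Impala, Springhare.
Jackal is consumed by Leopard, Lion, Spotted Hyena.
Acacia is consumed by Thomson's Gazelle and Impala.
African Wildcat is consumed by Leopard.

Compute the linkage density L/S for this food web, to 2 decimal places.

There are L = 18 links among S = 11 species.
L/S = 18/11 = 1.6364 ≈ 1.64.

L/S = 1.64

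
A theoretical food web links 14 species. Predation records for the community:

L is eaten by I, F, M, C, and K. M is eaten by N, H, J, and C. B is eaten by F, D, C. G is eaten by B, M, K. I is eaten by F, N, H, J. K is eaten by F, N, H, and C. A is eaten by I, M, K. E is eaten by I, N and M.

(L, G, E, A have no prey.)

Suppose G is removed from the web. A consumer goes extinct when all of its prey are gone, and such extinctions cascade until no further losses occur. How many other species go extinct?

2

Remove G.
Round 1: B (all prey gone) → extinct.
Round 2: D (all prey gone) → extinct.
No further losses. Total secondary extinctions: 2.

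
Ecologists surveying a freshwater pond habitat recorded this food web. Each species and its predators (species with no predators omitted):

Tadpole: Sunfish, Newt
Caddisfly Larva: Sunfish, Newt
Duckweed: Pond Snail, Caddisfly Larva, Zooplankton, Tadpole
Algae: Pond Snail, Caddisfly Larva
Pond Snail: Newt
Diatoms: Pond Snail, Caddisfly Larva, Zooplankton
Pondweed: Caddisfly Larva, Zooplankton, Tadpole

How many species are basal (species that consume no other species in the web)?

4

Basal species (no prey listed): Duckweed, Pondweed, Algae, Diatoms.
Count: 4.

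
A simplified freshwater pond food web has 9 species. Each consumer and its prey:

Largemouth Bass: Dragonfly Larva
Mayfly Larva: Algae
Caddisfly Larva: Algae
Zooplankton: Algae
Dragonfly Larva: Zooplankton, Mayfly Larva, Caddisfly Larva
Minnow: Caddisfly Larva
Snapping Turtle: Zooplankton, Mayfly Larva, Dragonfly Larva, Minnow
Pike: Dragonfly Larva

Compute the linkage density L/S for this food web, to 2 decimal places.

L/S = 1.44

There are L = 13 links among S = 9 species.
L/S = 13/9 = 1.4444 ≈ 1.44.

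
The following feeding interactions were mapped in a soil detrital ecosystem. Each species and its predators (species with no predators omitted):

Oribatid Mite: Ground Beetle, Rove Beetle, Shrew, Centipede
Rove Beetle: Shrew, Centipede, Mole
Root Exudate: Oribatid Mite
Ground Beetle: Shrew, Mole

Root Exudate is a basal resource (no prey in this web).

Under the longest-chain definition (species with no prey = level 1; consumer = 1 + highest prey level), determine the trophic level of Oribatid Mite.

Root Exudate has no prey (basal) → level 1.
Oribatid Mite eats Root Exudate → level 2.

Trophic level 2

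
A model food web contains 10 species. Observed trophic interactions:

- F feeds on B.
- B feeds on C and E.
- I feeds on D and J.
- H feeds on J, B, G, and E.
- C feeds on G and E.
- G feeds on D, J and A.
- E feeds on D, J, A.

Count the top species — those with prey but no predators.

3

Top species (has prey, but nothing eats it): I, H, F.
Count: 3.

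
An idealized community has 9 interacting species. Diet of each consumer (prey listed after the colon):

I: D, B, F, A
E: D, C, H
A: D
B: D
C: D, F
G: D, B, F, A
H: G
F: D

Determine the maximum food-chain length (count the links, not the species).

One longest chain: D → B → G → H → E.
It has 5 species and 4 links.

4 links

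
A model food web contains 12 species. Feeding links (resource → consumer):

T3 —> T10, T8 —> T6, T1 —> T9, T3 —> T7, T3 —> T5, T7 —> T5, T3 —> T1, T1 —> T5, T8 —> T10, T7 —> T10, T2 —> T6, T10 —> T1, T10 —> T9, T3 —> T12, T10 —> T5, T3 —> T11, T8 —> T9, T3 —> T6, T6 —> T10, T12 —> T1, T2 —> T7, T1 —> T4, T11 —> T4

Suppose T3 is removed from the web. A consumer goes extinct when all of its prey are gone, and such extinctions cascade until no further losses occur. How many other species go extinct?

2

Remove T3.
Round 1: T12 (all prey gone), T11 (all prey gone) → extinct.
No further losses. Total secondary extinctions: 2.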